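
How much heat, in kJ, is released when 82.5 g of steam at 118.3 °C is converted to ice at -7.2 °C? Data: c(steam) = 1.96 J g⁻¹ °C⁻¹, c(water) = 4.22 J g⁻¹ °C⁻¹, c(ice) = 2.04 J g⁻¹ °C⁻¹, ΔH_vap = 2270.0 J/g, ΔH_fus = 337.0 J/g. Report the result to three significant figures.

q = 254 kJ

q1 (cool steam 118.3→100 °C): 82.5 × 1.96 × 18.3 = 2959 J
q2 (condense at 100 °C): 82.5 × 2270.0 = 187275 J
q3 (cool water 100→0 °C): 82.5 × 4.22 × 100.0 = 34815 J
q4 (freeze at 0 °C): 82.5 × 337.0 = 27803 J
q5 (cool ice 0→-7.2 °C): 82.5 × 2.04 × 7.2 = 1212 J
Total: 2959 + 187275 + 34815 + 27803 + 1212 = 254064 J = 254 kJ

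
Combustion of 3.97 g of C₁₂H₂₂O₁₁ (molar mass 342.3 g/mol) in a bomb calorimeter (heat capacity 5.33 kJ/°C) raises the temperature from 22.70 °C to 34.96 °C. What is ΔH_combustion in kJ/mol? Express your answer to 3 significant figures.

ΔH = -5630 kJ/mol

ΔT = 34.96 − 22.70 = 12.26 °C
q_cal = C_cal × ΔT = 5.33 × 12.26 = 65.3458 kJ
n = 3.97 / 342.3 = 0.01160 mol
q_rxn = −q_cal = -65.3458 kJ
ΔH = -65.3458 / 0.01160 = -5633 kJ/mol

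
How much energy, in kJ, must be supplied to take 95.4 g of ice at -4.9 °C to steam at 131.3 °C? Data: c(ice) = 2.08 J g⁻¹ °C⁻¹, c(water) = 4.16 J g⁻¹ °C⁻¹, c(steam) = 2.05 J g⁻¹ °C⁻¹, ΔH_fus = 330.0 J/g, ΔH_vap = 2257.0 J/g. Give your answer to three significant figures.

q = 294 kJ

q1 (heat ice -4.9→0.0 °C): 95.4 × 2.08 × 4.9 = 972 J
q2 (melt at 0 °C): 95.4 × 330.0 = 31482 J
q3 (heat water 0.0→100.0 °C): 95.4 × 4.16 × 100.0 = 39686 J
q4 (vaporize at 100 °C): 95.4 × 2257.0 = 215318 J
q5 (heat steam 100.0→131.3 °C): 95.4 × 2.05 × 31.3 = 6121 J
Total: 972 + 31482 + 39686 + 215318 + 6121 = 293579 J = 294 kJ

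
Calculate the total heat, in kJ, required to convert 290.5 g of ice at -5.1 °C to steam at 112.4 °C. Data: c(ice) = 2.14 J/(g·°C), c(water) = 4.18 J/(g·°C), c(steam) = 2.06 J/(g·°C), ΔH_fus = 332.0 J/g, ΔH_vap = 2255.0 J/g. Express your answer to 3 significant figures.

q1 (heat ice -5.1→0.0 °C): 290.5 × 2.14 × 5.1 = 3171 J
q2 (melt at 0 °C): 290.5 × 332.0 = 96446 J
q3 (heat water 0.0→100.0 °C): 290.5 × 4.18 × 100.0 = 121429 J
q4 (vaporize at 100 °C): 290.5 × 2255.0 = 655078 J
q5 (heat steam 100.0→112.4 °C): 290.5 × 2.06 × 12.4 = 7421 J
Total: 3171 + 96446 + 121429 + 655078 + 7421 = 883545 J = 884 kJ

q = 884 kJ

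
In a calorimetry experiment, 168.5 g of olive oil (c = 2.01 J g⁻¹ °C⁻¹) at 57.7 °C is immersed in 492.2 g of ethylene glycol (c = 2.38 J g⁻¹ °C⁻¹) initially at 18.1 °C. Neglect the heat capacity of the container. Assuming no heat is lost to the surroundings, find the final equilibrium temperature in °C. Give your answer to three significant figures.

Heat lost by olive oil = heat gained by ethylene glycol.
(168.5)(2.01)(57.7 − T) = (492.2)(2.38)(T − 18.1)
338.685 (57.7 − T) = 1171.436 (T − 18.1)
19542 − 338.685 T = 1171.436 T − 21203
40745 = 1510.121 T
T = 26.98 °C

T_f = 27.0 °C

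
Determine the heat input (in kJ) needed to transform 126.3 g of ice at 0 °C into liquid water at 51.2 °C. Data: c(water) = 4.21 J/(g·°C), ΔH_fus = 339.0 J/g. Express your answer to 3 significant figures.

q1 (melt at 0 °C): 126.3 × 339.0 = 42816 J
q2 (heat water 0.0→51.2 °C): 126.3 × 4.21 × 51.2 = 27224 J
Total: 42816 + 27224 = 70040 J = 70.0 kJ

q = 70.0 kJ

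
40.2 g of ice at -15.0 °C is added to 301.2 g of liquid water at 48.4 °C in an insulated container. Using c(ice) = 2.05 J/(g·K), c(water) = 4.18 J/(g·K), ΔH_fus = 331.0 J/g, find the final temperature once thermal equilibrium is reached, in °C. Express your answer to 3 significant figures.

T_f = 32.5 °C

Heat to bring ice to 0 °C and melt it: q₁ = 40.2×2.05×15.0 + 40.2×331.0 = 14542 J
Heat the water can supply cooling to 0 °C: 301.2×4.18×48.4 = 60936.4 J > q₁, so all ice melts.
Energy balance: 301.2×4.18×(48.4 − T) = 14542 + 40.2×4.18×(T − 0)
1259.016(48.4 − T) = 14542 + 168.036 T
60936.4 − 14542 = 1427.052 T
T = 46394.4 / 1427.052 = 32.51 °C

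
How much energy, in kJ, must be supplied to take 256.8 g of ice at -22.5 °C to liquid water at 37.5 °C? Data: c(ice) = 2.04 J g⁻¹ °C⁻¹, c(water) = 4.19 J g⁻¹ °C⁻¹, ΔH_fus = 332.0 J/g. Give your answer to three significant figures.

q1 (heat ice -22.5→0.0 °C): 256.8 × 2.04 × 22.5 = 11787 J
q2 (melt at 0 °C): 256.8 × 332.0 = 85258 J
q3 (heat water 0.0→37.5 °C): 256.8 × 4.19 × 37.5 = 40350 J
Total: 11787 + 85258 + 40350 = 137395 J = 137 kJ

q = 137 kJ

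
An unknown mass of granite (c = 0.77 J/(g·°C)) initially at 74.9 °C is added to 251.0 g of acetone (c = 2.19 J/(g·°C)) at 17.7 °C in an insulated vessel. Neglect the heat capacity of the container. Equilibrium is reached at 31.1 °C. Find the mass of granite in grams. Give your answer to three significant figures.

q_gained = (251.0 × 2.19) × (31.1 − 17.7) = 7366 J
q_lost = m × 0.77 × (74.9 − 31.1) = 33.726 m
m = 7366 / 33.726 = 218 g

m = 218 g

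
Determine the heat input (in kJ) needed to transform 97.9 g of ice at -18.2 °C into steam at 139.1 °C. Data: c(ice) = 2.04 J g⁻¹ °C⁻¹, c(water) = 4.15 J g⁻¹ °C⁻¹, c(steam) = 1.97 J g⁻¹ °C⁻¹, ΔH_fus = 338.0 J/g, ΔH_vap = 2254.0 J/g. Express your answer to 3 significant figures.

q1 (heat ice -18.2→0.0 °C): 97.9 × 2.04 × 18.2 = 3635 J
q2 (melt at 0 °C): 97.9 × 338.0 = 33090 J
q3 (heat water 0.0→100.0 °C): 97.9 × 4.15 × 100.0 = 40629 J
q4 (vaporize at 100 °C): 97.9 × 2254.0 = 220667 J
q5 (heat steam 100.0→139.1 °C): 97.9 × 1.97 × 39.1 = 7541 J
Total: 3635 + 33090 + 40629 + 220667 + 7541 = 305562 J = 306 kJ

q = 306 kJ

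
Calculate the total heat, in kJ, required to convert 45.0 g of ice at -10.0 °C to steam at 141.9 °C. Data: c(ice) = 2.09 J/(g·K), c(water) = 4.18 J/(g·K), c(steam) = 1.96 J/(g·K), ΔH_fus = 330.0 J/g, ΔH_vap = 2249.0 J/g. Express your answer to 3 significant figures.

q = 140 kJ

q1 (heat ice -10.0→0.0 °C): 45.0 × 2.09 × 10.0 = 941 J
q2 (melt at 0 °C): 45.0 × 330.0 = 14850 J
q3 (heat water 0.0→100.0 °C): 45.0 × 4.18 × 100.0 = 18810 J
q4 (vaporize at 100 °C): 45.0 × 2249.0 = 101205 J
q5 (heat steam 100.0→141.9 °C): 45.0 × 1.96 × 41.9 = 3696 J
Total: 941 + 14850 + 18810 + 101205 + 3696 = 139502 J = 140 kJ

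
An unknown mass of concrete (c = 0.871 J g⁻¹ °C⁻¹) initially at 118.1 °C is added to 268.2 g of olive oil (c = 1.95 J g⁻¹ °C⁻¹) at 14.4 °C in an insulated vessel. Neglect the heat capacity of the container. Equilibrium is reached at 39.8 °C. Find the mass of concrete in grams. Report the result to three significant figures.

q_gained = (268.2 × 1.95) × (39.8 − 14.4) = 13280 J
q_lost = m × 0.871 × (118.1 − 39.8) = 68.1993 m
m = 13280 / 68.1993 = 195 g

m = 195 g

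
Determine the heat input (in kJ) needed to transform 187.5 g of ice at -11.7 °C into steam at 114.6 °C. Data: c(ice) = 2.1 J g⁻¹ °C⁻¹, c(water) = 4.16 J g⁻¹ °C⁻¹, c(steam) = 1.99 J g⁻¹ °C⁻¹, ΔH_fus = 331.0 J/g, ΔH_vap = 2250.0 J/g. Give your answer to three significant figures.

q = 572 kJ

q1 (heat ice -11.7→0.0 °C): 187.5 × 2.1 × 11.7 = 4607 J
q2 (melt at 0 °C): 187.5 × 331.0 = 62063 J
q3 (heat water 0.0→100.0 °C): 187.5 × 4.16 × 100.0 = 78000 J
q4 (vaporize at 100 °C): 187.5 × 2250.0 = 421875 J
q5 (heat steam 100.0→114.6 °C): 187.5 × 1.99 × 14.6 = 5448 J
Total: 4607 + 62063 + 78000 + 421875 + 5448 = 571993 J = 572 kJ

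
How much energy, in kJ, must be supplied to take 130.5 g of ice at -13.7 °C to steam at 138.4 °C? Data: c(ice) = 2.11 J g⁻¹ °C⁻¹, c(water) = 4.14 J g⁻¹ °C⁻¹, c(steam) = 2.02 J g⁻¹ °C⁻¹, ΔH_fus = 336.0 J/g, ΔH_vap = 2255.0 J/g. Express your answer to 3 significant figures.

q1 (heat ice -13.7→0.0 °C): 130.5 × 2.11 × 13.7 = 3772 J
q2 (melt at 0 °C): 130.5 × 336.0 = 43848 J
q3 (heat water 0.0→100.0 °C): 130.5 × 4.14 × 100.0 = 54027 J
q4 (vaporize at 100 °C): 130.5 × 2255.0 = 294278 J
q5 (heat steam 100.0→138.4 °C): 130.5 × 2.02 × 38.4 = 10123 J
Total: 3772 + 43848 + 54027 + 294278 + 10123 = 406048 J = 406 kJ

q = 406 kJ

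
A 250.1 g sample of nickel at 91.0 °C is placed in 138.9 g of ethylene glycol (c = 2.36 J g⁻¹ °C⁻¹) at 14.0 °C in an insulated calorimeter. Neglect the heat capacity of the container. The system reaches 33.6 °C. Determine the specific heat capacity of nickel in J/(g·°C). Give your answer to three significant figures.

c = 0.448 J/(g·°C)

q_gained = (138.9 × 2.36) × (33.6 − 14.0) = 6425 J
q_lost = 250.1 × c × (91.0 − 33.6) = 14355.74 c
Set equal: c = 6425 / 14355.74 = 0.448 J/(g·°C)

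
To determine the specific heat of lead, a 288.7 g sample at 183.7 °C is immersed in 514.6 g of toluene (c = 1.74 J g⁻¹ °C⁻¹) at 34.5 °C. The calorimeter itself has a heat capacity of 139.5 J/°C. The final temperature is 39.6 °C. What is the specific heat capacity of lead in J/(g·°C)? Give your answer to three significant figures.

c = 0.127 J/(g·°C)

q_gained = (514.6 × 1.74 + 139.5) × (39.6 − 34.5) = 5278 J
q_lost = 288.7 × c × (183.7 − 39.6) = 41601.67 c
Set equal: c = 5278 / 41601.67 = 0.127 J/(g·°C)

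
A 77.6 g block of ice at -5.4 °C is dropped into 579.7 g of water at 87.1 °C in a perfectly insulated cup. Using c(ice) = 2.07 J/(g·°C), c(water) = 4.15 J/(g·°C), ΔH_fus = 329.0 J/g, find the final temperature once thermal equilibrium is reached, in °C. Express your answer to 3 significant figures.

T_f = 67.1 °C

Heat to bring ice to 0 °C and melt it: q₁ = 77.6×2.07×5.4 + 77.6×329.0 = 26398 J
Heat the water can supply cooling to 0 °C: 579.7×4.15×87.1 = 209541 J > q₁, so all ice melts.
Energy balance: 579.7×4.15×(87.1 − T) = 26398 + 77.6×4.15×(T − 0)
2405.755(87.1 − T) = 26398 + 322.04 T
209541 − 26398 = 2727.795 T
T = 183143 / 2727.795 = 67.14 °C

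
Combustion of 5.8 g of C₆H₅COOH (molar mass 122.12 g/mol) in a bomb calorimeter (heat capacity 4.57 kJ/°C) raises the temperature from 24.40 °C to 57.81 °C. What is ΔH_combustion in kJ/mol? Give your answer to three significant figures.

ΔT = 57.81 − 24.40 = 33.41 °C
q_cal = C_cal × ΔT = 4.57 × 33.41 = 152.6837 kJ
n = 5.8 / 122.12 = 0.047494 mol
q_rxn = −q_cal = -152.6837 kJ
ΔH = -152.6837 / 0.047494 = -3214.8 kJ/mol

ΔH = -3210 kJ/mol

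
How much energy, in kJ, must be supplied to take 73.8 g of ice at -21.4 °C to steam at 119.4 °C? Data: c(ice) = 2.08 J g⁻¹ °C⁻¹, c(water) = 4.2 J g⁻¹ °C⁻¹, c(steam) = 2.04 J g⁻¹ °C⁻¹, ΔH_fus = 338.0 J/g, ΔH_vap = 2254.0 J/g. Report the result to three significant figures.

q = 228 kJ

q1 (heat ice -21.4→0.0 °C): 73.8 × 2.08 × 21.4 = 3285 J
q2 (melt at 0 °C): 73.8 × 338.0 = 24944 J
q3 (heat water 0.0→100.0 °C): 73.8 × 4.2 × 100.0 = 30996 J
q4 (vaporize at 100 °C): 73.8 × 2254.0 = 166345 J
q5 (heat steam 100.0→119.4 °C): 73.8 × 2.04 × 19.4 = 2921 J
Total: 3285 + 24944 + 30996 + 166345 + 2921 = 228491 J = 228 kJ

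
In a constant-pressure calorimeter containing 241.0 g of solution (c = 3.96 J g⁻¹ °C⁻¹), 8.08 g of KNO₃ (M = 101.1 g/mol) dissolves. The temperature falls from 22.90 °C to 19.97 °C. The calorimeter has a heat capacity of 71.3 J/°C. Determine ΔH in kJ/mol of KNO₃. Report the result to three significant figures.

ΔH = 37.6 kJ/mol

|ΔT| = |19.97 − 22.90| = 2.93 °C
|q_surr| = (241.0 × 3.96 + 71.3) × 2.93 = 1025.66 × 2.93 = 3005 J
n(KNO₃) = 8.08 / 101.1 = 0.07992 mol
Temperature fell, so q_rxn = +|q_surr| = 3.005 kJ
ΔH = q_rxn / n = 37.60 kJ/mol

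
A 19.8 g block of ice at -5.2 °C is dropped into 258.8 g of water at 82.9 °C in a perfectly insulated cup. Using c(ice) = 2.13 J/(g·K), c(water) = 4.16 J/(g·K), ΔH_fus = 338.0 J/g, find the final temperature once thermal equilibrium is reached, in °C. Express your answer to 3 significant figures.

T_f = 71.0 °C

Heat to bring ice to 0 °C and melt it: q₁ = 19.8×2.13×5.2 + 19.8×338.0 = 6911.7 J
Heat the water can supply cooling to 0 °C: 258.8×4.16×82.9 = 89250.8 J > q₁, so all ice melts.
Energy balance: 258.8×4.16×(82.9 − T) = 6911.7 + 19.8×4.16×(T − 0)
1076.608(82.9 − T) = 6911.7 + 82.368 T
89250.8 − 6911.7 = 1158.976 T
T = 82339.1 / 1158.976 = 71.04 °C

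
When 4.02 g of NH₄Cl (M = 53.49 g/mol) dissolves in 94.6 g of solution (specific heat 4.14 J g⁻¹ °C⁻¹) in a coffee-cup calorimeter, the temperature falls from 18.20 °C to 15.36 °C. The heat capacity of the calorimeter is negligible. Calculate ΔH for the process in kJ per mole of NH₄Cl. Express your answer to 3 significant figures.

|ΔT| = |15.36 − 18.20| = 2.84 °C
|q_surr| = (94.6 × 4.14) × 2.84 = 391.644 × 2.84 = 1112 J
n(NH₄Cl) = 4.02 / 53.49 = 0.07515 mol
Temperature fell, so q_rxn = +|q_surr| = 1.112 kJ
ΔH = q_rxn / n = 14.80 kJ/mol

ΔH = 14.8 kJ/mol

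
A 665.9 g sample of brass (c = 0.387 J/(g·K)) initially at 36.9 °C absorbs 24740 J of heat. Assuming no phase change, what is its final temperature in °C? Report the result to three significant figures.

ΔT = q / (m c) = 24740 / (665.9 × 0.387) = 96.00 °C
T_f = 36.9 + 96.00 = 132.90 °C

T_f = 133 °C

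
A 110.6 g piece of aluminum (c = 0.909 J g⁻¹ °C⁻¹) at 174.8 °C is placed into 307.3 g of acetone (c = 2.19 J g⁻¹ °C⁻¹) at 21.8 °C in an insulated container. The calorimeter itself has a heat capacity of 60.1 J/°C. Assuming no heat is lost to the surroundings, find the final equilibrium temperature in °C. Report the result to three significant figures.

T_f = 40.3 °C

Heat lost by aluminum = heat gained by acetone + calorimeter.
(110.6)(0.909)(174.8 − T) = [(307.3)(2.19) + 60.1](T − 21.8)
100.5354 (174.8 − T) = 733.087 (T − 21.8)
17574 − 100.5354 T = 733.087 T − 15981
33555 = 833.6224 T
T = 40.25 °C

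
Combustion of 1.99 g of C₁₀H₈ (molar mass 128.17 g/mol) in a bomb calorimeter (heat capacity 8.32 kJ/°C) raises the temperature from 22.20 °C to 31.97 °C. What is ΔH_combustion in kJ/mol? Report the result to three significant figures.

ΔT = 31.97 − 22.20 = 9.77 °C
q_cal = C_cal × ΔT = 8.32 × 9.77 = 81.2864 kJ
n = 1.99 / 128.17 = 0.015526 mol
q_rxn = −q_cal = -81.2864 kJ
ΔH = -81.2864 / 0.015526 = -5236 kJ/mol

ΔH = -5240 kJ/mol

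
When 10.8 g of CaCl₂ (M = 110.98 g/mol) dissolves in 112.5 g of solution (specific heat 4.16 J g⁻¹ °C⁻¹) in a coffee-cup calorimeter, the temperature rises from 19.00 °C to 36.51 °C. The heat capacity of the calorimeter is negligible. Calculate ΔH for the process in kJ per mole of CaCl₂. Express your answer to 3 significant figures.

ΔH = -84.2 kJ/mol

|ΔT| = |36.51 − 19.00| = 17.51 °C
|q_surr| = (112.5 × 4.16) × 17.51 = 468 × 17.51 = 8195 J
n(CaCl₂) = 10.8 / 110.98 = 0.09731 mol
Temperature rose, so q_rxn = −|q_surr| = -8.195 kJ
ΔH = q_rxn / n = -84.22 kJ/mol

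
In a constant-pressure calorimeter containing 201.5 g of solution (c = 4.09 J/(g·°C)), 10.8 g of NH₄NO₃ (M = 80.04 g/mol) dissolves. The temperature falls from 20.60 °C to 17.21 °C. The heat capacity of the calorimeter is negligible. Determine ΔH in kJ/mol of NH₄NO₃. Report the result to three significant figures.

|ΔT| = |17.21 − 20.60| = 3.39 °C
|q_surr| = (201.5 × 4.09) × 3.39 = 824.135 × 3.39 = 2794 J
n(NH₄NO₃) = 10.8 / 80.04 = 0.1349 mol
Temperature fell, so q_rxn = +|q_surr| = 2.794 kJ
ΔH = q_rxn / n = 20.71 kJ/mol

ΔH = 20.7 kJ/mol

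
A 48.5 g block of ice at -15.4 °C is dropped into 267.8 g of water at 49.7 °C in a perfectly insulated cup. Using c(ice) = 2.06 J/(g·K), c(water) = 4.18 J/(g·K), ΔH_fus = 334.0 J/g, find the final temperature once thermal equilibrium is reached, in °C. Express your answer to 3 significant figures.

T_f = 28.7 °C

Heat to bring ice to 0 °C and melt it: q₁ = 48.5×2.06×15.4 + 48.5×334.0 = 17738 J
Heat the water can supply cooling to 0 °C: 267.8×4.18×49.7 = 55634.4 J > q₁, so all ice melts.
Energy balance: 267.8×4.18×(49.7 − T) = 17738 + 48.5×4.18×(T − 0)
1119.404(49.7 − T) = 17738 + 202.73 T
55634.4 − 17738 = 1322.134 T
T = 37896.4 / 1322.134 = 28.66 °C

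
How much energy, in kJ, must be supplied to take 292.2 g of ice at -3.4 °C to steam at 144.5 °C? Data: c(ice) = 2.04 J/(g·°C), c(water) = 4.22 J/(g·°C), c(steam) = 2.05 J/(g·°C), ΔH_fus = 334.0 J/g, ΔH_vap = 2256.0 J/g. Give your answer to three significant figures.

q1 (heat ice -3.4→0.0 °C): 292.2 × 2.04 × 3.4 = 2027 J
q2 (melt at 0 °C): 292.2 × 334.0 = 97595 J
q3 (heat water 0.0→100.0 °C): 292.2 × 4.22 × 100.0 = 123308 J
q4 (vaporize at 100 °C): 292.2 × 2256.0 = 659203 J
q5 (heat steam 100.0→144.5 °C): 292.2 × 2.05 × 44.5 = 26656 J
Total: 2027 + 97595 + 123308 + 659203 + 26656 = 908789 J = 909 kJ

q = 909 kJ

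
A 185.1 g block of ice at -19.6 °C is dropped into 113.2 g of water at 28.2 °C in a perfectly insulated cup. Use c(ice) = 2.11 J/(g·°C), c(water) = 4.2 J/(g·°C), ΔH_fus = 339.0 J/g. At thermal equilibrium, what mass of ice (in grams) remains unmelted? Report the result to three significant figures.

Heat to warm all ice to 0 °C: 185.1×2.11×19.6 = 7655.0 J
Heat released by water cooling to 0 °C: 113.2×4.2×28.2 = 13407 J
13407 J < 7655.0 + 185.1×339.0 = 70403.9 J, so not all ice melts; final T = 0 °C.
Heat left for melting: 13407 − 7655.0 = 5752.0 J
Mass melted = 5752.0 / 339.0 = 16.97 g
Ice remaining = 185.1 − 16.97 = 168.13 g

m_ice remaining = 168 g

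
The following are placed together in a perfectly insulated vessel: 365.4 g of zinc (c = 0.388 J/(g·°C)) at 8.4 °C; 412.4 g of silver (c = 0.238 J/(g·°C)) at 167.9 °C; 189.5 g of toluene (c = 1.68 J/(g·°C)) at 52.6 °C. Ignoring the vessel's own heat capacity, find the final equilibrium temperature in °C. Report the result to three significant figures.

Σ mᵢcᵢ(T − Tᵢ) = 0  ⇒  T = Σ mᵢcᵢTᵢ / Σ mᵢcᵢ
Σ mᵢcᵢ = 365.4×0.388 + 412.4×0.238 + 189.5×1.68 = 558.2864
Σ mᵢcᵢTᵢ = 141.7752×8.4 + 98.1512×167.9 + 318.36×52.6 = 34416
T = 34416 / 558.2864 = 61.646 °C

T_f = 61.6 °C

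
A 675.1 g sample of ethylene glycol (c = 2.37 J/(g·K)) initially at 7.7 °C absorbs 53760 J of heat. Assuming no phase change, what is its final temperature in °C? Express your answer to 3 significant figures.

ΔT = q / (m c) = 53760 / (675.1 × 2.37) = 33.60 °C
T_f = 7.7 + 33.60 = 41.30 °C

T_f = 41.3 °C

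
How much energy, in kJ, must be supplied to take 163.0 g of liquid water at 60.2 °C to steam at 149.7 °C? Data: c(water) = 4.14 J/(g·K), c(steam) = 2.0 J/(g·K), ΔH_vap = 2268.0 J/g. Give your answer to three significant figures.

q1 (heat water 60.2→100.0 °C): 163.0 × 4.14 × 39.8 = 26858 J
q2 (vaporize at 100 °C): 163.0 × 2268.0 = 369684 J
q3 (heat steam 100.0→149.7 °C): 163.0 × 2.0 × 49.7 = 16202 J
Total: 26858 + 369684 + 16202 = 412744 J = 413 kJ

q = 413 kJ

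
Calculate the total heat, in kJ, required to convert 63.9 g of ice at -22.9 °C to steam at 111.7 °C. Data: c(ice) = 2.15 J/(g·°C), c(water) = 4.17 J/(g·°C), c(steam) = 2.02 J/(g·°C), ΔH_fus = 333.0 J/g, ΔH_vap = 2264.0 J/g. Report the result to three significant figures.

q1 (heat ice -22.9→0.0 °C): 63.9 × 2.15 × 22.9 = 3146 J
q2 (melt at 0 °C): 63.9 × 333.0 = 21279 J
q3 (heat water 0.0→100.0 °C): 63.9 × 4.17 × 100.0 = 26646 J
q4 (vaporize at 100 °C): 63.9 × 2264.0 = 144670 J
q5 (heat steam 100.0→111.7 °C): 63.9 × 2.02 × 11.7 = 1510 J
Total: 3146 + 21279 + 26646 + 144670 + 1510 = 197251 J = 197 kJ

q = 197 kJ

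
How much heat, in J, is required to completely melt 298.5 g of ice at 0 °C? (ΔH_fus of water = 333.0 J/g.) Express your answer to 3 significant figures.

q = m × ΔH_fus = 298.5 × 333.0 = 99400 J

q = 99400 J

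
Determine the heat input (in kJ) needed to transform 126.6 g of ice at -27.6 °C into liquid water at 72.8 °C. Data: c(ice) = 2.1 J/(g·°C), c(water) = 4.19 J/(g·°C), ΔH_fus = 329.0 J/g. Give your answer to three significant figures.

q = 87.6 kJ

q1 (heat ice -27.6→0.0 °C): 126.6 × 2.1 × 27.6 = 7338 J
q2 (melt at 0 °C): 126.6 × 329.0 = 41651 J
q3 (heat water 0.0→72.8 °C): 126.6 × 4.19 × 72.8 = 38617 J
Total: 7338 + 41651 + 38617 = 87606 J = 87.6 kJ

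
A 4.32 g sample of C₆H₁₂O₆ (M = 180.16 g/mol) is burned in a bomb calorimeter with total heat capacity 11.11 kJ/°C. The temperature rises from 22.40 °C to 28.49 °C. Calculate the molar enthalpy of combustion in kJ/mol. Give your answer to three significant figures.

ΔH = -2820 kJ/mol

ΔT = 28.49 − 22.40 = 6.09 °C
q_cal = C_cal × ΔT = 11.11 × 6.09 = 67.6599 kJ
n = 4.32 / 180.16 = 0.02398 mol
q_rxn = −q_cal = -67.6599 kJ
ΔH = -67.6599 / 0.02398 = -2822 kJ/mol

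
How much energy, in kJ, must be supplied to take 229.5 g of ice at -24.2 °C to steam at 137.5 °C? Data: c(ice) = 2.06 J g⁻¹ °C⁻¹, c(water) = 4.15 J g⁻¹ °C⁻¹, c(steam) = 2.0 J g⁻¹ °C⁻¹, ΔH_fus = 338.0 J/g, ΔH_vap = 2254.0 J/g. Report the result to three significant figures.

q = 719 kJ

q1 (heat ice -24.2→0.0 °C): 229.5 × 2.06 × 24.2 = 11441 J
q2 (melt at 0 °C): 229.5 × 338.0 = 77571 J
q3 (heat water 0.0→100.0 °C): 229.5 × 4.15 × 100.0 = 95243 J
q4 (vaporize at 100 °C): 229.5 × 2254.0 = 517293 J
q5 (heat steam 100.0→137.5 °C): 229.5 × 2.0 × 37.5 = 17213 J
Total: 11441 + 77571 + 95243 + 517293 + 17213 = 718761 J = 719 kJ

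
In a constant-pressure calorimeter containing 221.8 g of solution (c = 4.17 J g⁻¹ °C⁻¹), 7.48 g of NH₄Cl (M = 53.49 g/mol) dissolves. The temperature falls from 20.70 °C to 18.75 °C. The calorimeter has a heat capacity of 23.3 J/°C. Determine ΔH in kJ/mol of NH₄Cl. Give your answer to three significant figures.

|ΔT| = |18.75 − 20.70| = 1.95 °C
|q_surr| = (221.8 × 4.17 + 23.3) × 1.95 = 948.206 × 1.95 = 1849 J
n(NH₄Cl) = 7.48 / 53.49 = 0.1398 mol
Temperature fell, so q_rxn = +|q_surr| = 1.849 kJ
ΔH = q_rxn / n = 13.23 kJ/mol

ΔH = 13.2 kJ/mol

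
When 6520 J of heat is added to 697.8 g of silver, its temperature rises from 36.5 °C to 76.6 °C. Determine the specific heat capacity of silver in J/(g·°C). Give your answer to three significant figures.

c = q / (m ΔT) = 6520 / (697.8 × 40.1)
c = 6520 / 27981.78 = 0.233 J/(g·°C)

c = 0.233 J/(g·°C)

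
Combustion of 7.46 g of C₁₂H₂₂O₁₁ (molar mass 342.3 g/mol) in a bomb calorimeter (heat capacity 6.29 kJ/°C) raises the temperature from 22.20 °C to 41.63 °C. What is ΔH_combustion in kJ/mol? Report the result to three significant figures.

ΔT = 41.63 − 22.20 = 19.43 °C
q_cal = C_cal × ΔT = 6.29 × 19.43 = 122.2147 kJ
n = 7.46 / 342.3 = 0.02179 mol
q_rxn = −q_cal = -122.2147 kJ
ΔH = -122.2147 / 0.02179 = -5609 kJ/mol

ΔH = -5610 kJ/mol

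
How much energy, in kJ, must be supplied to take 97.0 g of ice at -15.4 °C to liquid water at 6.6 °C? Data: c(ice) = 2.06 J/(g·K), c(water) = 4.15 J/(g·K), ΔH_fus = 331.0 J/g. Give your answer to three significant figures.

q1 (heat ice -15.4→0.0 °C): 97.0 × 2.06 × 15.4 = 3077 J
q2 (melt at 0 °C): 97.0 × 331.0 = 32107 J
q3 (heat water 0.0→6.6 °C): 97.0 × 4.15 × 6.6 = 2657 J
Total: 3077 + 32107 + 2657 = 37841 J = 37.8 kJ

q = 37.8 kJ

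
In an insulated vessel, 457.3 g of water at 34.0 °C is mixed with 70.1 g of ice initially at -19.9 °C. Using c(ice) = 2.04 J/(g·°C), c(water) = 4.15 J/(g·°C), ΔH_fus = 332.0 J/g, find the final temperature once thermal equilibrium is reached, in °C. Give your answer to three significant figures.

T_f = 17.5 °C

Heat to bring ice to 0 °C and melt it: q₁ = 70.1×2.04×19.9 + 70.1×332.0 = 26119 J
Heat the water can supply cooling to 0 °C: 457.3×4.15×34.0 = 64525.0 J > q₁, so all ice melts.
Energy balance: 457.3×4.15×(34.0 − T) = 26119 + 70.1×4.15×(T − 0)
1897.795(34.0 − T) = 26119 + 290.915 T
64525.0 − 26119 = 2188.710 T
T = 38406.0 / 2188.710 = 17.547 °C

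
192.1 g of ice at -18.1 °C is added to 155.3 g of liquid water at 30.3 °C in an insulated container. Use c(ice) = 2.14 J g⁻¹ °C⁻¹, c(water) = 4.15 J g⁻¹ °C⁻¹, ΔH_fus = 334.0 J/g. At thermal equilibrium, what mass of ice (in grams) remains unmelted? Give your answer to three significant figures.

Heat to warm all ice to 0 °C: 192.1×2.14×18.1 = 7440.8 J
Heat released by water cooling to 0 °C: 155.3×4.15×30.3 = 19528 J
19528 J < 7440.8 + 192.1×334.0 = 71602.2 J, so not all ice melts; final T = 0 °C.
Heat left for melting: 19528 − 7440.8 = 12087.2 J
Mass melted = 12087.2 / 334.0 = 36.19 g
Ice remaining = 192.1 − 36.19 = 155.91 g

m_ice remaining = 156 g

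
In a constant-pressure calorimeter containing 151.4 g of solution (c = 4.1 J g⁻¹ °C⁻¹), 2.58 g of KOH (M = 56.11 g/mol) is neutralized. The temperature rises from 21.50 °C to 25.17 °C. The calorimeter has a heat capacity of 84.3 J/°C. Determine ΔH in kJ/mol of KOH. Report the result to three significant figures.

|ΔT| = |25.17 − 21.50| = 3.67 °C
|q_surr| = (151.4 × 4.1 + 84.3) × 3.67 = 705.04 × 3.67 = 2587 J
n(KOH) = 2.58 / 56.11 = 0.04598 mol
Temperature rose, so q_rxn = −|q_surr| = -2.587 kJ
ΔH = q_rxn / n = -56.26 kJ/mol

ΔH = -56.3 kJ/mol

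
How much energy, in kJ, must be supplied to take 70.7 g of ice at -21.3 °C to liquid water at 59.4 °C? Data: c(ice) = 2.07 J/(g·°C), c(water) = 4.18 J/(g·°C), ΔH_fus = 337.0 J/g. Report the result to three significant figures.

q = 44.5 kJ

q1 (heat ice -21.3→0.0 °C): 70.7 × 2.07 × 21.3 = 3117 J
q2 (melt at 0 °C): 70.7 × 337.0 = 23826 J
q3 (heat water 0.0→59.4 °C): 70.7 × 4.18 × 59.4 = 17554 J
Total: 3117 + 23826 + 17554 = 44497 J = 44.5 kJ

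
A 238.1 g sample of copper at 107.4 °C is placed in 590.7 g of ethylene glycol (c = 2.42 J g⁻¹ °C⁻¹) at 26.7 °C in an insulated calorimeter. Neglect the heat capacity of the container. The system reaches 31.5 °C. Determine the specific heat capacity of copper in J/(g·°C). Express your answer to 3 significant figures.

c = 0.380 J/(g·°C)

q_gained = (590.7 × 2.42) × (31.5 − 26.7) = 6862 J
q_lost = 238.1 × c × (107.4 − 31.5) = 18071.79 c
Set equal: c = 6862 / 18071.79 = 0.380 J/(g·°C)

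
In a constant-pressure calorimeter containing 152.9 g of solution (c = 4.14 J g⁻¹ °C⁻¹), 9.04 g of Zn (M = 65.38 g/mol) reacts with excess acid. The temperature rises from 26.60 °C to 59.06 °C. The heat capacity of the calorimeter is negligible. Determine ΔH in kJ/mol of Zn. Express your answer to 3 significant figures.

ΔH = -149 kJ/mol

|ΔT| = |59.06 − 26.60| = 32.46 °C
|q_surr| = (152.9 × 4.14) × 32.46 = 633.006 × 32.46 = 20550 J
n(Zn) = 9.04 / 65.38 = 0.1383 mol
Temperature rose, so q_rxn = −|q_surr| = -20.55 kJ
ΔH = q_rxn / n = -148.6 kJ/mol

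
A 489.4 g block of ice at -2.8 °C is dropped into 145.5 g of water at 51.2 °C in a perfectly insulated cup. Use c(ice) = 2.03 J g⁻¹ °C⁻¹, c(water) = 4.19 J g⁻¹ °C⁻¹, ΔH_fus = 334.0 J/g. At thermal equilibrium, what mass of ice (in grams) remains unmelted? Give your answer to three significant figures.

m_ice remaining = 404 g

Heat to warm all ice to 0 °C: 489.4×2.03×2.8 = 2781.7 J
Heat released by water cooling to 0 °C: 145.5×4.19×51.2 = 31214 J
31214 J < 2781.7 + 489.4×334.0 = 166241.3 J, so not all ice melts; final T = 0 °C.
Heat left for melting: 31214 − 2781.7 = 28432.3 J
Mass melted = 28432.3 / 334.0 = 85.13 g
Ice remaining = 489.4 − 85.13 = 404.27 g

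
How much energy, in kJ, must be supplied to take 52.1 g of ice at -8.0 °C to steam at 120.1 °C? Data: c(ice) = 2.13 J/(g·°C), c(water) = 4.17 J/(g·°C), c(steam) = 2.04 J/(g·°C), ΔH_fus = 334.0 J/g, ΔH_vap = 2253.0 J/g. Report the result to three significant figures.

q1 (heat ice -8.0→0.0 °C): 52.1 × 2.13 × 8.0 = 888 J
q2 (melt at 0 °C): 52.1 × 334.0 = 17401 J
q3 (heat water 0.0→100.0 °C): 52.1 × 4.17 × 100.0 = 21726 J
q4 (vaporize at 100 °C): 52.1 × 2253.0 = 117381 J
q5 (heat steam 100.0→120.1 °C): 52.1 × 2.04 × 20.1 = 2136 J
Total: 888 + 17401 + 21726 + 117381 + 2136 = 159532 J = 160 kJ

q = 160 kJ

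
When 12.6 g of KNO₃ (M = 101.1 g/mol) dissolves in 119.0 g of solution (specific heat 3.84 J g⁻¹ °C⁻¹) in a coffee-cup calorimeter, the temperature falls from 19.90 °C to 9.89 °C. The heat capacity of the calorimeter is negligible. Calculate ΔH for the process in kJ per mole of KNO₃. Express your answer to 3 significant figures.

ΔH = 36.7 kJ/mol

|ΔT| = |9.89 − 19.90| = 10.01 °C
|q_surr| = (119.0 × 3.84) × 10.01 = 456.96 × 10.01 = 4574 J
n(KNO₃) = 12.6 / 101.1 = 0.1246 mol
Temperature fell, so q_rxn = +|q_surr| = 4.574 kJ
ΔH = q_rxn / n = 36.71 kJ/mol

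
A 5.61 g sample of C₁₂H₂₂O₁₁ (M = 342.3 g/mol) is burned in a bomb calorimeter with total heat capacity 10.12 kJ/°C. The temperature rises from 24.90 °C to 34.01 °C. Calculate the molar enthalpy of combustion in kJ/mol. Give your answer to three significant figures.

ΔH = -5630 kJ/mol

ΔT = 34.01 − 24.90 = 9.11 °C
q_cal = C_cal × ΔT = 10.12 × 9.11 = 92.1932 kJ
n = 5.61 / 342.3 = 0.016389 mol
q_rxn = −q_cal = -92.1932 kJ
ΔH = -92.1932 / 0.016389 = -5625 kJ/mol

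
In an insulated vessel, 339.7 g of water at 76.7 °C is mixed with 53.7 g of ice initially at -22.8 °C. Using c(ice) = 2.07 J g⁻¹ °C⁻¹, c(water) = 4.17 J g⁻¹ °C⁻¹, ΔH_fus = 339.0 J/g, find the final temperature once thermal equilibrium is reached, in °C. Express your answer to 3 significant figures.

T_f = 53.6 °C

Heat to bring ice to 0 °C and melt it: q₁ = 53.7×2.07×22.8 + 53.7×339.0 = 20739 J
Heat the water can supply cooling to 0 °C: 339.7×4.17×76.7 = 108649 J > q₁, so all ice melts.
Energy balance: 339.7×4.17×(76.7 − T) = 20739 + 53.7×4.17×(T − 0)
1416.549(76.7 − T) = 20739 + 223.929 T
108649 − 20739 = 1640.478 T
T = 87910 / 1640.478 = 53.59 °C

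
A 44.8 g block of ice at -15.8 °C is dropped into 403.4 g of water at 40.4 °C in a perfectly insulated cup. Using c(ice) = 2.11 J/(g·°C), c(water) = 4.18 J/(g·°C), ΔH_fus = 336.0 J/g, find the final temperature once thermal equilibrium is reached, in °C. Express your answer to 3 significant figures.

T_f = 27.5 °C

Heat to bring ice to 0 °C and melt it: q₁ = 44.8×2.11×15.8 + 44.8×336.0 = 16546 J
Heat the water can supply cooling to 0 °C: 403.4×4.18×40.4 = 68123.0 J > q₁, so all ice melts.
Energy balance: 403.4×4.18×(40.4 − T) = 16546 + 44.8×4.18×(T − 0)
1686.212(40.4 − T) = 16546 + 187.264 T
68123.0 − 16546 = 1873.476 T
T = 51577.0 / 1873.476 = 27.53 °C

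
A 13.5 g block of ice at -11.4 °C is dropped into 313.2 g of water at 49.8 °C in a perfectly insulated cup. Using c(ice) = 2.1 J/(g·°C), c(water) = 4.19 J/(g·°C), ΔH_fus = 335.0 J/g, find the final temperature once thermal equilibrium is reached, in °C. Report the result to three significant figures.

T_f = 44.2 °C

Heat to bring ice to 0 °C and melt it: q₁ = 13.5×2.1×11.4 + 13.5×335.0 = 4845.7 J
Heat the water can supply cooling to 0 °C: 313.2×4.19×49.8 = 65352.9 J > q₁, so all ice melts.
Energy balance: 313.2×4.19×(49.8 − T) = 4845.7 + 13.5×4.19×(T − 0)
1312.308(49.8 − T) = 4845.7 + 56.565 T
65352.9 − 4845.7 = 1368.873 T
T = 60507.2 / 1368.873 = 44.20 °C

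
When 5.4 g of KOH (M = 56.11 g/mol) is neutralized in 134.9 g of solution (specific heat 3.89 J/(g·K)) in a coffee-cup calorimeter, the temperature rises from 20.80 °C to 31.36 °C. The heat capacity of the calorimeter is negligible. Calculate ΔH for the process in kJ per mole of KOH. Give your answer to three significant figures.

ΔH = -57.6 kJ/mol

|ΔT| = |31.36 − 20.80| = 10.56 °C
|q_surr| = (134.9 × 3.89) × 10.56 = 524.761 × 10.56 = 5541 J
n(KOH) = 5.4 / 56.11 = 0.09624 mol
Temperature rose, so q_rxn = −|q_surr| = -5.541 kJ
ΔH = q_rxn / n = -57.57 kJ/mol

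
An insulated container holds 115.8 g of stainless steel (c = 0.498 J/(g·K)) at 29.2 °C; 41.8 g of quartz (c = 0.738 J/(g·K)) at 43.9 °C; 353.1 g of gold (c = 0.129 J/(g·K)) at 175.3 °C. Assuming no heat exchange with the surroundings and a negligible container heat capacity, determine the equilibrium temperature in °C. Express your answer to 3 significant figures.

Σ mᵢcᵢ(T − Tᵢ) = 0  ⇒  T = Σ mᵢcᵢTᵢ / Σ mᵢcᵢ
Σ mᵢcᵢ = 115.8×0.498 + 41.8×0.738 + 353.1×0.129 = 134.0667
Σ mᵢcᵢTᵢ = 57.6684×29.2 + 30.8484×43.9 + 45.5499×175.3 = 11023
T = 11023 / 134.0667 = 82.22 °C

T_f = 82.2 °C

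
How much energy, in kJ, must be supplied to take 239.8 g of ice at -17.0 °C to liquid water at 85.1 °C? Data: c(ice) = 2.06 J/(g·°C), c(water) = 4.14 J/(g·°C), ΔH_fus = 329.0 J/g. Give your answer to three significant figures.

q = 172 kJ

q1 (heat ice -17.0→0.0 °C): 239.8 × 2.06 × 17.0 = 8398 J
q2 (melt at 0 °C): 239.8 × 329.0 = 78894 J
q3 (heat water 0.0→85.1 °C): 239.8 × 4.14 × 85.1 = 84485 J
Total: 8398 + 78894 + 84485 = 171777 J = 172 kJ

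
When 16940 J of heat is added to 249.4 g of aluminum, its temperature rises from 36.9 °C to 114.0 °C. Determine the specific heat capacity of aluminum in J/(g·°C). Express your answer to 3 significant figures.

c = q / (m ΔT) = 16940 / (249.4 × 77.1)
c = 16940 / 19228.74 = 0.881 J/(g·°C)

c = 0.881 J/(g·°C)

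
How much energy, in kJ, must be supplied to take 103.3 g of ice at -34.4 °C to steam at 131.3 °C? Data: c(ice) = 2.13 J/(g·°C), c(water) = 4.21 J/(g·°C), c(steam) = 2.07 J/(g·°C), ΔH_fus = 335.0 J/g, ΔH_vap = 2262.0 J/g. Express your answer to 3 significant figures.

q = 326 kJ

q1 (heat ice -34.4→0.0 °C): 103.3 × 2.13 × 34.4 = 7569 J
q2 (melt at 0 °C): 103.3 × 335.0 = 34606 J
q3 (heat water 0.0→100.0 °C): 103.3 × 4.21 × 100.0 = 43489 J
q4 (vaporize at 100 °C): 103.3 × 2262.0 = 233665 J
q5 (heat steam 100.0→131.3 °C): 103.3 × 2.07 × 31.3 = 6693 J
Total: 7569 + 34606 + 43489 + 233665 + 6693 = 326022 J = 326 kJ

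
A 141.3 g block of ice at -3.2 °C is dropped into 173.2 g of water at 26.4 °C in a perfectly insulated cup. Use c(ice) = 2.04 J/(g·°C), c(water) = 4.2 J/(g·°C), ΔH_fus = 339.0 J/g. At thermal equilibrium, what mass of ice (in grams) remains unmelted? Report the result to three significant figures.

Heat to warm all ice to 0 °C: 141.3×2.04×3.2 = 922.41 J
Heat released by water cooling to 0 °C: 173.2×4.2×26.4 = 19204 J
19204 J < 922.41 + 141.3×339.0 = 48823.11 J, so not all ice melts; final T = 0 °C.
Heat left for melting: 19204 − 922.41 = 18281.59 J
Mass melted = 18281.59 / 339.0 = 53.93 g
Ice remaining = 141.3 − 53.93 = 87.37 g

m_ice remaining = 87.4 g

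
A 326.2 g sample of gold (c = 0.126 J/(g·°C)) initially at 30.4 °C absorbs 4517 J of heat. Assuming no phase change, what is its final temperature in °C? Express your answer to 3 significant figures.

ΔT = q / (m c) = 4517 / (326.2 × 0.126) = 109.9 °C
T_f = 30.4 + 109.9 = 140.3 °C

T_f = 140 °C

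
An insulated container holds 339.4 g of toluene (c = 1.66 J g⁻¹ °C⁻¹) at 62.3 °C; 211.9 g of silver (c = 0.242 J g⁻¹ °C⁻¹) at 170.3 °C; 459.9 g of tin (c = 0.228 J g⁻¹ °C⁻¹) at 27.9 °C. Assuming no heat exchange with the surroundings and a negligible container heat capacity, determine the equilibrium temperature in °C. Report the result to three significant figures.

T_f = 65.0 °C

Σ mᵢcᵢ(T − Tᵢ) = 0  ⇒  T = Σ mᵢcᵢTᵢ / Σ mᵢcᵢ
Σ mᵢcᵢ = 339.4×1.66 + 211.9×0.242 + 459.9×0.228 = 719.5410
Σ mᵢcᵢTᵢ = 563.404×62.3 + 51.2798×170.3 + 104.8572×27.9 = 46759
T = 46759 / 719.5410 = 64.98 °C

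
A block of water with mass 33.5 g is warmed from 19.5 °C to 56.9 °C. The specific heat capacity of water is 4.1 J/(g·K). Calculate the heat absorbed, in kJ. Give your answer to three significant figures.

q = 5.14 kJ

q = m c ΔT = 33.5 × 4.1 × (56.9 − 19.5)
q = 33.5 × 4.1 × 37.4 = 5137 J = 5.14 kJ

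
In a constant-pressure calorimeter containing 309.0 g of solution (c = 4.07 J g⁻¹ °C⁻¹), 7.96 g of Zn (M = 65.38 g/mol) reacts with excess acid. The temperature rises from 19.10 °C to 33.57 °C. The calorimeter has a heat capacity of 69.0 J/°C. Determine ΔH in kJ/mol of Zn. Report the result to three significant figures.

ΔH = -158 kJ/mol

|ΔT| = |33.57 − 19.10| = 14.47 °C
|q_surr| = (309.0 × 4.07 + 69.0) × 14.47 = 1326.63 × 14.47 = 19200 J
n(Zn) = 7.96 / 65.38 = 0.1217 mol
Temperature rose, so q_rxn = −|q_surr| = -19.20 kJ
ΔH = q_rxn / n = -157.8 kJ/mol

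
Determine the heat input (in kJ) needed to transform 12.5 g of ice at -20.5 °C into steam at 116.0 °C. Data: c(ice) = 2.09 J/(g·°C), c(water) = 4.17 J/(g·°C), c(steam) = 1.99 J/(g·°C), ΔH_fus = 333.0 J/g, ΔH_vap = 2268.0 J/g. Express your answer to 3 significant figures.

q1 (heat ice -20.5→0.0 °C): 12.5 × 2.09 × 20.5 = 536 J
q2 (melt at 0 °C): 12.5 × 333.0 = 4163 J
q3 (heat water 0.0→100.0 °C): 12.5 × 4.17 × 100.0 = 5213 J
q4 (vaporize at 100 °C): 12.5 × 2268.0 = 28350 J
q5 (heat steam 100.0→116.0 °C): 12.5 × 1.99 × 16.0 = 398 J
Total: 536 + 4163 + 5213 + 28350 + 398 = 38660 J = 38.7 kJ

q = 38.7 kJ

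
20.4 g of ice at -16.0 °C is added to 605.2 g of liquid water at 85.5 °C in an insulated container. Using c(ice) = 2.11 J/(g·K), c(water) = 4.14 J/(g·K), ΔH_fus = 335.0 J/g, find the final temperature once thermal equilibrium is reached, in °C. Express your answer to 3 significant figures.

T_f = 79.8 °C

Heat to bring ice to 0 °C and melt it: q₁ = 20.4×2.11×16.0 + 20.4×335.0 = 7522.7 J
Heat the water can supply cooling to 0 °C: 605.2×4.14×85.5 = 214223 J > q₁, so all ice melts.
Energy balance: 605.2×4.14×(85.5 − T) = 7522.7 + 20.4×4.14×(T − 0)
2505.528(85.5 − T) = 7522.7 + 84.456 T
214223 − 7522.7 = 2589.984 T
T = 206700.3 / 2589.984 = 79.81 °C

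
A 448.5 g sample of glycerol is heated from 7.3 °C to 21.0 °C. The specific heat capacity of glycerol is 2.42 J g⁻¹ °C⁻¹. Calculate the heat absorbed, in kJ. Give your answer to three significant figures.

q = m c ΔT = 448.5 × 2.42 × (21.0 − 7.3)
q = 448.5 × 2.42 × 13.7 = 14870 J = 14.9 kJ

q = 14.9 kJ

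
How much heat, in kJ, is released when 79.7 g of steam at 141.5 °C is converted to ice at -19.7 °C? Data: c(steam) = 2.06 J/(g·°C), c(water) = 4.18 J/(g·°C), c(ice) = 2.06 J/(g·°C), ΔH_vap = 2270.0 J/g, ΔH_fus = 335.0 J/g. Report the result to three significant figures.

q1 (cool steam 141.5→100 °C): 79.7 × 2.06 × 41.5 = 6814 J
q2 (condense at 100 °C): 79.7 × 2270.0 = 180919 J
q3 (cool water 100→0 °C): 79.7 × 4.18 × 100.0 = 33315 J
q4 (freeze at 0 °C): 79.7 × 335.0 = 26700 J
q5 (cool ice 0→-19.7 °C): 79.7 × 2.06 × 19.7 = 3234 J
Total: 6814 + 180919 + 33315 + 26700 + 3234 = 250982 J = 251 kJ

q = 251 kJ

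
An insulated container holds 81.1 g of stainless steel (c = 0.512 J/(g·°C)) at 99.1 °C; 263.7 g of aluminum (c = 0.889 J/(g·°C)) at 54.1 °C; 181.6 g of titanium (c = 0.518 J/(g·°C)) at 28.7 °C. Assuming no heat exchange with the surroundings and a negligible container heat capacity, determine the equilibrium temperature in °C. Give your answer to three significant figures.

T_f = 52.7 °C

Σ mᵢcᵢ(T − Tᵢ) = 0  ⇒  T = Σ mᵢcᵢTᵢ / Σ mᵢcᵢ
Σ mᵢcᵢ = 81.1×0.512 + 263.7×0.889 + 181.6×0.518 = 370.0213
Σ mᵢcᵢTᵢ = 41.5232×99.1 + 234.4293×54.1 + 94.0688×28.7 = 19497
T = 19497 / 370.0213 = 52.69 °C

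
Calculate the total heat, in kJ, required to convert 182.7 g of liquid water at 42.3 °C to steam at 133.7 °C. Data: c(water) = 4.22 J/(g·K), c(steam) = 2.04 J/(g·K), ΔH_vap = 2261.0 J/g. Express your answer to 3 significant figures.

q1 (heat water 42.3→100.0 °C): 182.7 × 4.22 × 57.7 = 44486 J
q2 (vaporize at 100 °C): 182.7 × 2261.0 = 413085 J
q3 (heat steam 100.0→133.7 °C): 182.7 × 2.04 × 33.7 = 12560 J
Total: 44486 + 413085 + 12560 = 470131 J = 470 kJ

q = 470 kJ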